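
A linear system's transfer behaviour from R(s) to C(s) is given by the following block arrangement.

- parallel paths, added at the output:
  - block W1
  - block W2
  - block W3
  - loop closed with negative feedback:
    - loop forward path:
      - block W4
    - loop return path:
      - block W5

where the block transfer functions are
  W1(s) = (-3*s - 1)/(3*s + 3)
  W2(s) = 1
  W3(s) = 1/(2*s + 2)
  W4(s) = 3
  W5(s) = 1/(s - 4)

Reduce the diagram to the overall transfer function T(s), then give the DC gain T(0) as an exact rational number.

The answer is 79/6.

Reasoning:
(1) feedback reduction of W4, W5; result (3*s - 12)/(s - 1)
(2) add W1, W2, W3, [W4/(1+W4*W5)] (parallel); result (18*s^2 - 47*s - 79)/(6*s^2 - 6)
The step-2 result is T(s). Setting s = 0: T(0) = -79/(-6) = 79/6.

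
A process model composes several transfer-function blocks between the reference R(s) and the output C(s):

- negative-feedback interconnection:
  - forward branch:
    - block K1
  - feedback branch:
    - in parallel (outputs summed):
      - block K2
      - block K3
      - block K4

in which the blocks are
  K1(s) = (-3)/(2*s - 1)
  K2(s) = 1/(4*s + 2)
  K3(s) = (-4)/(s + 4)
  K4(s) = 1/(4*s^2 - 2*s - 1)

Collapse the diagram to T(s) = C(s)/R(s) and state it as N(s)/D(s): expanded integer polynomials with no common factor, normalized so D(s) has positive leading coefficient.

Step 1. parallel reduction of K2, K3, K4; result (-60*s^3 + 18*s^2 + 41*s + 12)/(16*s^4 + 64*s^3 - 8*s^2 - 34*s - 8)
Step 2. apply the feedback formula to K1, (K2+K3+K4); the result is T(s) itself (integer coefficients, no common factor, positive leading denominator coefficient)

Hence the answer: (-48*s^4 - 192*s^3 + 24*s^2 + 102*s + 24)/(32*s^5 + 112*s^4 + 100*s^3 - 114*s^2 - 105*s - 28)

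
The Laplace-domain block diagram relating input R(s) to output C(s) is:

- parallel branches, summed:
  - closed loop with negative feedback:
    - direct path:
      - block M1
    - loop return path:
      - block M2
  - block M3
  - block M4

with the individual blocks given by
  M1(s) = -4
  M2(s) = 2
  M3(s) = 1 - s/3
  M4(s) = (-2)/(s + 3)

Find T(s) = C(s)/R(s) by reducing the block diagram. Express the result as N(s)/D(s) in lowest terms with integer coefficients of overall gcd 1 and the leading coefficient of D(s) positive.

First reduce the diagram to T(s).

Step 1 - collapse the loop (M1 forward, M2 return) = 4/7
Step 2 - combine [M1/(1+M1*M2)], M3, M4 in parallel: this yields T(s), and no further normalization is needed

Answer: (-7*s^2 + 12*s + 57)/(21*s + 63)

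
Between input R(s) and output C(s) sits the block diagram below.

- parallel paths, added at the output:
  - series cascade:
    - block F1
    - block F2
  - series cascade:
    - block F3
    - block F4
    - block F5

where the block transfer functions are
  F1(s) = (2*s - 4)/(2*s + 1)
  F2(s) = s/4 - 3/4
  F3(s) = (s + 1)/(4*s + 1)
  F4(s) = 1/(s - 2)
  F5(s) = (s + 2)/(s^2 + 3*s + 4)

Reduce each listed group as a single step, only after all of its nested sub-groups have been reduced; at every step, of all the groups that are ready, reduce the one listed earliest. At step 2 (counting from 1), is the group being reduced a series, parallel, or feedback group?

Step 1: series reduction of F1, F2
Step 2: combine F3, F4, F5 in series
Step 3: sum the parallel branches (F1*F2), (F3*F4*F5)
At step 2 the group reduced is series.

Therefore the answer is series.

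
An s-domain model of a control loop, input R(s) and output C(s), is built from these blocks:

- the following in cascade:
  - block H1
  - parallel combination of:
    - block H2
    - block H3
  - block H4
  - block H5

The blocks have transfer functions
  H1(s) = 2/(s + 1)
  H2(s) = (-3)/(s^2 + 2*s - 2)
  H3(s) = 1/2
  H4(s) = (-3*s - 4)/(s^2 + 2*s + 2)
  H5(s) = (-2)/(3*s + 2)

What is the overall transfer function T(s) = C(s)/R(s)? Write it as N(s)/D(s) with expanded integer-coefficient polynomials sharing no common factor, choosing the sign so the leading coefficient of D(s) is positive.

Reducing step by step:

Step 1 - combine H2, H3 in parallel = (s^2 + 2*s - 8)/(2*s^2 + 4*s - 4)
Step 2 - combine H1, (H2+H3), H4, H5 in series - this is the overall T(s), already in the required normalized form

Answer: (6*s^3 + 20*s^2 - 32*s - 64)/(3*s^6 + 17*s^5 + 34*s^4 + 28*s^3 - 4*s^2 - 20*s - 8)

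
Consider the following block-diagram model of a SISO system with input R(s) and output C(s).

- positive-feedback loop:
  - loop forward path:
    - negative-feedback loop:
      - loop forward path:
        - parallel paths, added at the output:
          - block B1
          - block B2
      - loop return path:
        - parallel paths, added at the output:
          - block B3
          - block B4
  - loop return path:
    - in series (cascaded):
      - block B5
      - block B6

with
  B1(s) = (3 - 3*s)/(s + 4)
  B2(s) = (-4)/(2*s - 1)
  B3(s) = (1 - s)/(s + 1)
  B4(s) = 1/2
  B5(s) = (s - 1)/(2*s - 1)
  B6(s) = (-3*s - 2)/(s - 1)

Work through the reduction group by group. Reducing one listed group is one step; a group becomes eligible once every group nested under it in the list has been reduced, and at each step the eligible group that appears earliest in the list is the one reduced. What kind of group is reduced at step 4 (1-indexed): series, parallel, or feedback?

Reducing step by step:

(1) sum the parallel branches B1, B2
(2) combine B3, B4 in parallel
(3) apply the feedback formula to (B1+B2), (B3+B4)
(4) cascade B5, B6
(5) reduce the feedback loop with forward [(B1+B2)/(1+(B1+B2)*(B3+B4))] and return (B5*B6)
At step 4 the group reduced is series.

Answer: series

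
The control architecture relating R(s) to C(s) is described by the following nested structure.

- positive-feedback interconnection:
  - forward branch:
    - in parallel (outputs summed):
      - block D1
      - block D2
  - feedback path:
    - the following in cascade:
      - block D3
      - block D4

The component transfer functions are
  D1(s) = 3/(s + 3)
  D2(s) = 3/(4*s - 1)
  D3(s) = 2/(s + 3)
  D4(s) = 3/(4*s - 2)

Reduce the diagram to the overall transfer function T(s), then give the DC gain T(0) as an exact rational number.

First reduce the diagram to T(s).

[1] sum the parallel branches D1, D2 gives (15*s + 6)/(4*s^2 + 11*s - 3)
[2] cascade D3, D4 gives 3/(2*s^2 + 5*s - 3)
[3] feedback reduction of (D1+D2), (D3*D4) gives (30*s^3 + 87*s^2 - 15*s - 18)/(8*s^4 + 42*s^3 + 37*s^2 - 93*s - 9)
DC gain: substitute s = 0 into T(s) from step 3: T(0) = -18/(-9) = 2.

Answer: 2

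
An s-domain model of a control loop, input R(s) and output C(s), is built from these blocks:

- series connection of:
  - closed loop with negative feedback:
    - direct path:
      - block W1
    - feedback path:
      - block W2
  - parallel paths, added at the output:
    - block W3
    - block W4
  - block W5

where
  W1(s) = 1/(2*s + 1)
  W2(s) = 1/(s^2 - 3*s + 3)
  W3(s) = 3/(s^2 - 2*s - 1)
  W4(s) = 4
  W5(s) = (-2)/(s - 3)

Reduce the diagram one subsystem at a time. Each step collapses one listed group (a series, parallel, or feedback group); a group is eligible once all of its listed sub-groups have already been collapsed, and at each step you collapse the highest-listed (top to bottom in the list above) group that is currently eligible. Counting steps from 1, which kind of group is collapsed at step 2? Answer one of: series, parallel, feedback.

1. feedback reduction of W1, W2
2. parallel reduction of W3, W4
3. combine [W1/(1+W1*W2)], (W3+W4), W5 in series
So the answer for step 2 is parallel.

Hence the answer: parallel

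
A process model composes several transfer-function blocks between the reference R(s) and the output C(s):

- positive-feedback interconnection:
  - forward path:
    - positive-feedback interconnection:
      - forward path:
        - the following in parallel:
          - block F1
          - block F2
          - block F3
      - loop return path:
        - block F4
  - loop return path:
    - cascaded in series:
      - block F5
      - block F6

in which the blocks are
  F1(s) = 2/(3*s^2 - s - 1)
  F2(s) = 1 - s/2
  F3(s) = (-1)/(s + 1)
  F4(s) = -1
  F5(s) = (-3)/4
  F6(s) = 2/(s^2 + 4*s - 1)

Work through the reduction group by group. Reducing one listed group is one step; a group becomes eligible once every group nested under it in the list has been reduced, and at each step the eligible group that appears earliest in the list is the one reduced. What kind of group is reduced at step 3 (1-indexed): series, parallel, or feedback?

Answer: series

Working:
(1) parallel reduction of F1, F2, F3
(2) reduce the feedback loop with forward (F1+F2+F3) and return F4
(3) multiply F5, F6 (series)
(4) feedback reduction of [(F1+F2+F3)/(1-(F1+F2+F3)*F4)], (F5*F6)
So the answer for step 3 is series.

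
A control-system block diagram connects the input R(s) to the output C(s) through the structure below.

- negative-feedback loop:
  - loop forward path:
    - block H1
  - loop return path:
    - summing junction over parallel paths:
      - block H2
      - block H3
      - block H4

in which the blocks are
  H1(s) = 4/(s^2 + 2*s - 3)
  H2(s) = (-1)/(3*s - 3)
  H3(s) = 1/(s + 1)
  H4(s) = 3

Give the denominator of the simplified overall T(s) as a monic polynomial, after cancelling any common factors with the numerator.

(1) parallel reduction of H2, H3, H4: (9*s^2 + 2*s - 13)/(3*s^2 - 3)
(2) feedback reduction of H1, (H2+H3+H4): (12*s^2 - 12)/(3*s^4 + 6*s^3 + 24*s^2 + 2*s - 43)
That last expression is T(s), already simplified. Scaling its denominator by 1/3 (the reciprocal of the leading coefficient) yields the monic denominator.

Hence the answer: s^4 + 2*s^3 + 8*s^2 + 2*s/3 - 43/3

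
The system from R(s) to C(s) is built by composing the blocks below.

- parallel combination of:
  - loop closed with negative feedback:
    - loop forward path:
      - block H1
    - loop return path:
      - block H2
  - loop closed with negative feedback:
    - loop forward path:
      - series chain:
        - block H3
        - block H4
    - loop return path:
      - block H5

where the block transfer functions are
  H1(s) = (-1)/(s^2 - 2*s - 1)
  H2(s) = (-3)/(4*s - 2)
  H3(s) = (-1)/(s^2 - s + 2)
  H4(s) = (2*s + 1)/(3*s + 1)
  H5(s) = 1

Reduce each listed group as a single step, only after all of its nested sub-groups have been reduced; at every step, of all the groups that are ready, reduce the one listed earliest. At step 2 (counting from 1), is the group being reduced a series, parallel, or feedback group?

Answer: series

Working:
1. reduce the feedback loop with forward H1 and return H2
2. reduce the series chain H3, H4
3. collapse the loop ((H3*H4) forward, H5 return)
4. add [H1/(1+H1*H2)], [(H3*H4)/(1+(H3*H4)*H5)] (parallel)
The group at step 2 is a series group.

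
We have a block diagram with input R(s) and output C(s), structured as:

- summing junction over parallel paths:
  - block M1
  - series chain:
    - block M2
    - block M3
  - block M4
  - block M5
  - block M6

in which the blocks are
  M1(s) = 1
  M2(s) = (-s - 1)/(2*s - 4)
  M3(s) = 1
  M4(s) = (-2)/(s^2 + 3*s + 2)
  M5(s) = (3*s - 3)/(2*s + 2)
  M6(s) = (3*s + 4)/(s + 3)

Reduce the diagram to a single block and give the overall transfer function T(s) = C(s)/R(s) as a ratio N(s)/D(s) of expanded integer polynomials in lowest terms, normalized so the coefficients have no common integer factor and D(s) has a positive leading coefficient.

Step 1: multiply M2, M3 (series) -> (-s - 1)/(2*s - 4)
Step 2: combine M1, (M2*M3), M4, M5, M6 in parallel; the result is T(s) itself (integer coefficients, no common factor, positive leading denominator coefficient)

Hence the answer: (10*s^4 + 21*s^3 - 60*s^2 - 133*s - 2)/(2*s^4 + 8*s^3 - 2*s^2 - 32*s - 24)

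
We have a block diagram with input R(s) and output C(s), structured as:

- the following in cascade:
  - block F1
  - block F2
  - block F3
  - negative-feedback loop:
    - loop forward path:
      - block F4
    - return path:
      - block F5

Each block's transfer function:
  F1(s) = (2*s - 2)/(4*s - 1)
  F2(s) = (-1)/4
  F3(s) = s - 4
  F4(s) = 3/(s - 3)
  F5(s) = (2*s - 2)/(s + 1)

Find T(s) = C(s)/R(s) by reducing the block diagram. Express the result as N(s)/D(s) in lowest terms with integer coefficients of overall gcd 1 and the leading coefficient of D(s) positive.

Reducing step by step:

Step 1. reduce the feedback loop with forward F4 and return F5 gives (3*s + 3)/(s^2 + 4*s - 9)
Step 2. multiply F1, F2, F3, [F4/(1+F4*F5)] (series); the result is T(s) itself (integer coefficients, no common factor, positive leading denominator coefficient)

Answer: (-3*s^3 + 12*s^2 + 3*s - 12)/(8*s^3 + 30*s^2 - 80*s + 18)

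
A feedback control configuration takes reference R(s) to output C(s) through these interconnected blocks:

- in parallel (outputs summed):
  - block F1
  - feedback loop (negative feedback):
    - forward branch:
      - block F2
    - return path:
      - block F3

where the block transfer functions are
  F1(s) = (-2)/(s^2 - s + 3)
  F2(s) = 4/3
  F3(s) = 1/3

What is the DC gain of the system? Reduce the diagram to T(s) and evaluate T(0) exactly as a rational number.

1. reduce the feedback loop with forward F2 and return F3: 12/13
2. add F1, [F2/(1+F2*F3)] (parallel): (12*s^2 - 12*s + 10)/(13*s^2 - 13*s + 39)
DC gain: substitute s = 0 into T(s) from step 2: T(0) = 10/39.

Answer: 10/39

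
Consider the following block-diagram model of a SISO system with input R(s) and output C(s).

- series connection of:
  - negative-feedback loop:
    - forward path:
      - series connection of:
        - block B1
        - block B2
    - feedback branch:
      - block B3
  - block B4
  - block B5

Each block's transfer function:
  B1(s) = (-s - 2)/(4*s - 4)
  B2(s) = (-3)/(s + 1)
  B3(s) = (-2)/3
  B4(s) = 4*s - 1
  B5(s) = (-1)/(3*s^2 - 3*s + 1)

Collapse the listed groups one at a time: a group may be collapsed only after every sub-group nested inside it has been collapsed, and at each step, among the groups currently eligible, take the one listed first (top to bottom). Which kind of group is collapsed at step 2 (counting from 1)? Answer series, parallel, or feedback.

[1] cascade B1, B2
[2] feedback reduction of (B1*B2), B3
[3] multiply [(B1*B2)/(1+(B1*B2)*B3)], B4, B5 (series)
Step 2: feedback.

Answer: feedback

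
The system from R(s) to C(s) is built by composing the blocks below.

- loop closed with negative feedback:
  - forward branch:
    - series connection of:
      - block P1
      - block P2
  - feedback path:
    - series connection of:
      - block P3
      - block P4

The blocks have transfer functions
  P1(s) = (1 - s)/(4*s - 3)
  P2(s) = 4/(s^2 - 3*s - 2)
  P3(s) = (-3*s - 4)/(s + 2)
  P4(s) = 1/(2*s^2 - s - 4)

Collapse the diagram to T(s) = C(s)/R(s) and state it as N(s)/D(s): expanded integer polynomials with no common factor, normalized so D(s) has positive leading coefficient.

Answer: (-8*s^4 - 4*s^3 + 36*s^2 + 8*s - 32)/(8*s^6 - 18*s^5 - 67*s^4 + 73*s^3 + 144*s^2 - 40*s - 64)

Working:
1. cascade P1, P2: (4 - 4*s)/(4*s^3 - 15*s^2 + s + 6)
2. cascade P3, P4: (-3*s - 4)/(2*s^3 + 3*s^2 - 6*s - 8)
3. close the feedback loop around (P1*P2), (P3*P4), giving the overall T(s)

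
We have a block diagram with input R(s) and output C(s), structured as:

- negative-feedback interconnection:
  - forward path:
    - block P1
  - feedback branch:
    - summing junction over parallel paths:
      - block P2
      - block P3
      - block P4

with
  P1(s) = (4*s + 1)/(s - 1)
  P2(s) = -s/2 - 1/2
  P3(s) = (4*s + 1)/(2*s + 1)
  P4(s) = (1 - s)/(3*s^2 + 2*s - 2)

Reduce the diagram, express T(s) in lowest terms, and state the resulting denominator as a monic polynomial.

1. add P2, P3, P4 (parallel) -> (-6*s^4 + 11*s^3 + 13*s^2 - 6*s)/(12*s^3 + 14*s^2 - 4*s - 4)
2. apply the feedback formula to P1, (P2+P3+P4) -> (-48*s^4 - 68*s^3 + 2*s^2 + 20*s + 4)/(24*s^5 - 50*s^4 - 65*s^3 + 29*s^2 + 6*s - 4)
Step 2 gives the fully reduced T(s), with no common factor left to cancel. The denominator's leading coefficient is 24, so divide each of its coefficients by 24 to get the monic form.

Answer: s^5 - 25*s^4/12 - 65*s^3/24 + 29*s^2/24 + s/4 - 1/6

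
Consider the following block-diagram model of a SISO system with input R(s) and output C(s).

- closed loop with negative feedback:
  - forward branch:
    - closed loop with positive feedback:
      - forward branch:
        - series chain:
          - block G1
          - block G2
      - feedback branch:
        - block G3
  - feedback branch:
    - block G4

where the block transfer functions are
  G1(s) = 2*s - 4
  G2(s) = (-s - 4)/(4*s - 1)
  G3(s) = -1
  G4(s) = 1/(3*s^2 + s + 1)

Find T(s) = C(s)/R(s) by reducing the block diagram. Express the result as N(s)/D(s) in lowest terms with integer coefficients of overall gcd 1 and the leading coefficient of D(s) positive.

Answer: (6*s^4 + 14*s^3 - 42*s^2 - 12*s - 16)/(6*s^4 + 2*s^3 - 41*s^2 - 11*s - 31)

Working:
Step 1 - multiply G1, G2 (series) -> (-2*s^2 - 4*s + 16)/(4*s - 1)
Step 2 - close the feedback loop around (G1*G2), G3 -> (2*s^2 + 4*s - 16)/(2*s^2 - 15)
Step 3 - collapse the loop ([(G1*G2)/(1-(G1*G2)*G3)] forward, G4 return), giving the overall T(s)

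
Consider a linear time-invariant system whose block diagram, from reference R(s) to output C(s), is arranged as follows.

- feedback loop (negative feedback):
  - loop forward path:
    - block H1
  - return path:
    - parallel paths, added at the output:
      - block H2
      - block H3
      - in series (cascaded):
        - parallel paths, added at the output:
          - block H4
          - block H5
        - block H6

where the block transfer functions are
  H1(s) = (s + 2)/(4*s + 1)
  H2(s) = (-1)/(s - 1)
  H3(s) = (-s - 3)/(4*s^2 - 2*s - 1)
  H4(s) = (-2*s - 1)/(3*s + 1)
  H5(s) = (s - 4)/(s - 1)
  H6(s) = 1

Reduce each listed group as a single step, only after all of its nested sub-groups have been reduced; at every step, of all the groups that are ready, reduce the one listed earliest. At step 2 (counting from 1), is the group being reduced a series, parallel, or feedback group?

Reducing step by step:

[1] sum the parallel branches H4, H5
[2] combine (H4+H5), H6 in series
[3] sum the parallel branches H2, H3, ((H4+H5)*H6)
[4] apply the feedback formula to H1, (H2+H3+((H4+H5)*H6))
Step 2: series.

Answer: series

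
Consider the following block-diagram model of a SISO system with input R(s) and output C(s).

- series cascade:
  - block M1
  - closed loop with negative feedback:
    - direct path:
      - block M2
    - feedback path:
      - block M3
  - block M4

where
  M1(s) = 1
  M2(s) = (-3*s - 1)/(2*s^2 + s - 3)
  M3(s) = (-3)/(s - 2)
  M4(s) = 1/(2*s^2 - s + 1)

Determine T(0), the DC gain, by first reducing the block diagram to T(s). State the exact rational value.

Step 1. reduce the feedback loop with forward M2 and return M3 -> (-3*s^2 + 5*s + 2)/(2*s^3 - 3*s^2 + 4*s + 9)
Step 2. combine M1, [M2/(1+M2*M3)], M4 in series -> (-3*s^2 + 5*s + 2)/(4*s^5 - 8*s^4 + 13*s^3 + 11*s^2 - 5*s + 9)
DC gain: substitute s = 0 into T(s) from step 2: T(0) = 2/9.

Therefore the answer is 2/9.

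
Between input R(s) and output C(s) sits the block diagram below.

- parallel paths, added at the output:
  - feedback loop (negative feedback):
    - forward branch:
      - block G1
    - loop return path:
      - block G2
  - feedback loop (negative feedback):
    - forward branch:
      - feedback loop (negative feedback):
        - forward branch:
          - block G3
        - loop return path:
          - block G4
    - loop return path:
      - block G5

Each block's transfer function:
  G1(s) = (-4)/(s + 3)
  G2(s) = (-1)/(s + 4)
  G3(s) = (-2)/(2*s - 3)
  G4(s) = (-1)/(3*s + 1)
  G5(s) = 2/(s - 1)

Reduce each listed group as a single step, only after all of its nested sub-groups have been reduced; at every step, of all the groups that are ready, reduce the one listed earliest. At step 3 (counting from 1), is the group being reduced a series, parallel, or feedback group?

The answer is feedback.

Reasoning:
Step 1 - feedback reduction of G1, G2
Step 2 - apply the feedback formula to G3, G4
Step 3 - apply the feedback formula to [G3/(1+G3*G4)], G5
Step 4 - sum the parallel branches [G1/(1+G1*G2)], [[G3/(1+G3*G4)]/(1+[G3/(1+G3*G4)]*G5)]
At step 3 the group reduced is feedback.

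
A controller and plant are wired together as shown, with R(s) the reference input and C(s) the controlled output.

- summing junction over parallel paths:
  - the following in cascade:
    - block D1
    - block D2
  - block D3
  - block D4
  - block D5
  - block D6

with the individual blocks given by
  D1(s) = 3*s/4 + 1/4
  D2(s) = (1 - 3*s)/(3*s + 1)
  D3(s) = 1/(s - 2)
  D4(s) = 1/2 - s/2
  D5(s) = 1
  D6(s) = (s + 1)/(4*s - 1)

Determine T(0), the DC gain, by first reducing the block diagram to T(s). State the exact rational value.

Reducing step by step:

Step 1: cascade D1, D2: 1/4 - 3*s/4
Step 2: sum the parallel branches (D1*D2), D3, D4, D5, D6: (-20*s^3 + 77*s^2 - 61*s + 2)/(16*s^2 - 36*s + 8)
That last expression is T(s); at s = 0 only the constant terms survive, so T(0) = 2/8 = 1/4.

Answer: 1/4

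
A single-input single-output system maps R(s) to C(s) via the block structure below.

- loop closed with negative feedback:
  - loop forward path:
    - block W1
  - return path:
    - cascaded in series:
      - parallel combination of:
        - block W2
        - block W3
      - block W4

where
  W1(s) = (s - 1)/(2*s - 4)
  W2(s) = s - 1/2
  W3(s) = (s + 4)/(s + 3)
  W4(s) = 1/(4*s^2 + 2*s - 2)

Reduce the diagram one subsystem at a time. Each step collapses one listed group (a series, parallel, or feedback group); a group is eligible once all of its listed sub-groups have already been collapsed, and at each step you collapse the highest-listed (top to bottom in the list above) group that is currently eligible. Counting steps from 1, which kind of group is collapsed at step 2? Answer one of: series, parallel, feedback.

Step 1 - parallel reduction of W2, W3
Step 2 - series reduction of (W2+W3), W4
Step 3 - close the feedback loop around W1, ((W2+W3)*W4)
Step 2: series.

Hence the answer: series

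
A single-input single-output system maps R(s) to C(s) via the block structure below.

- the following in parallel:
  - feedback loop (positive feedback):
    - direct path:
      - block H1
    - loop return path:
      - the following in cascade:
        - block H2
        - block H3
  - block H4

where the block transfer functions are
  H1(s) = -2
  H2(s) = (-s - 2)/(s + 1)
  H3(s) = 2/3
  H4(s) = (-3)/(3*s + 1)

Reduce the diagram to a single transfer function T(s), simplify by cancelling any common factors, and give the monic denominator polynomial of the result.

(1) reduce the series chain H2, H3 gives (-2*s - 4)/(3*s + 3)
(2) apply the feedback formula to H1, (H2*H3) gives (6*s + 6)/(s + 5)
(3) combine [H1/(1-H1*(H2*H3))], H4 in parallel gives (18*s^2 + 21*s - 9)/(3*s^2 + 16*s + 5)
The result of step 3 is T(s) in lowest terms. Its denominator has leading coefficient 3; dividing the denominator through by 3 makes it monic.

Therefore the answer is s^2 + 16*s/3 + 5/3.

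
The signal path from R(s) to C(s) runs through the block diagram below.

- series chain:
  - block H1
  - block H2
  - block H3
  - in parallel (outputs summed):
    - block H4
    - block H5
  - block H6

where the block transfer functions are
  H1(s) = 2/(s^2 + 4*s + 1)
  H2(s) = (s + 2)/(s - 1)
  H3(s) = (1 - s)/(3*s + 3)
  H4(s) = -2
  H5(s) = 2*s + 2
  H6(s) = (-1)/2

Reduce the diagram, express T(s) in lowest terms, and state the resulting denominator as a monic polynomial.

Step 1 - parallel reduction of H4, H5, giving 2*s
Step 2 - cascade H1, H2, H3, (H4+H5), H6, giving (2*s^2 + 4*s)/(3*s^3 + 15*s^2 + 15*s + 3)
No further cancellation is possible in the step-2 result, so that is T(s). Its denominator becomes monic after dividing by the leading coefficient 3.

Final answer: s^3 + 5*s^2 + 5*s + 1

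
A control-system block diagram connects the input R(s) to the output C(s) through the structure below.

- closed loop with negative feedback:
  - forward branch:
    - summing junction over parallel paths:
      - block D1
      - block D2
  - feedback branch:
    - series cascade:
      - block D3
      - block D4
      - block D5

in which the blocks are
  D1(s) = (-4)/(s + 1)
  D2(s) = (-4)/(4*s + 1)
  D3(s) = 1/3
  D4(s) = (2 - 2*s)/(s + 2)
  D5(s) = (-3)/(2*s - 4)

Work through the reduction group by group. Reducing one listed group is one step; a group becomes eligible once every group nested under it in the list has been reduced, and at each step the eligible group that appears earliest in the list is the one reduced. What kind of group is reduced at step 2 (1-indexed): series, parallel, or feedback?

Step 1. add D1, D2 (parallel)
Step 2. series reduction of D3, D4, D5
Step 3. feedback reduction of (D1+D2), (D3*D4*D5)
Step 2: series.

Hence the answer: series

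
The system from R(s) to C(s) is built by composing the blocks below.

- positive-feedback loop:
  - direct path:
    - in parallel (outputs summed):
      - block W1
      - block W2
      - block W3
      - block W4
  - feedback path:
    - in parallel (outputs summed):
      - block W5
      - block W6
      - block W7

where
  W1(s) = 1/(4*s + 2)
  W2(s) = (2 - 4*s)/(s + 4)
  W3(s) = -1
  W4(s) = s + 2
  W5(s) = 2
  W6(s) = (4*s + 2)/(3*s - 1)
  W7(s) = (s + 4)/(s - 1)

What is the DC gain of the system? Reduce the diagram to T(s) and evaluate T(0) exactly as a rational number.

(1) add W1, W2, W3, W4 (parallel), giving (4*s^3 + 6*s^2 + 27*s + 16)/(4*s^2 + 18*s + 8)
(2) parallel reduction of W5, W6, W7, giving (13*s^2 + s - 4)/(3*s^2 - 4*s + 1)
(3) feedback reduction of (W1+W2+W3+W4), (W5+W6+W7), giving (-12*s^5 - 2*s^4 - 61*s^3 + 54*s^2 + 37*s - 16)/(52*s^5 + 70*s^4 + 303*s^3 + 255*s^2 - 78*s - 72)
DC gain: substitute s = 0 into T(s) from step 3: T(0) = -16/(-72) = 2/9.

Final answer: 2/9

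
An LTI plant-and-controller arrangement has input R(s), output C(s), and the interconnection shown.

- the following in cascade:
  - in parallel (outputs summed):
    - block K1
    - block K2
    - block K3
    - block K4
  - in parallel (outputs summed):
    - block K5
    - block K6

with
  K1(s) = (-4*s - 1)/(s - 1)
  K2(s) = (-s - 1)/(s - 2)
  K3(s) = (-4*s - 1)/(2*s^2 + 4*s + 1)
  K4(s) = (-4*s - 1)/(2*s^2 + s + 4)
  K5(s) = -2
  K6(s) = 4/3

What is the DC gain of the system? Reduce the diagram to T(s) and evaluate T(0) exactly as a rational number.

Reducing step by step:

(1) combine K1, K2, K3, K4 in parallel; result (-20*s^6 - 38*s^5 + 36*s^4 + 58*s^3 + 163*s^2 + 44*s + 2)/(4*s^6 - 2*s^5 - 8*s^4 - 5*s^3 - 19*s^2 + 22*s + 8)
(2) sum the parallel branches K5, K6; result (-2)/3
(3) multiply (K1+K2+K3+K4), (K5+K6) (series); result (40*s^6 + 76*s^5 - 72*s^4 - 116*s^3 - 326*s^2 - 88*s - 4)/(12*s^6 - 6*s^5 - 24*s^4 - 15*s^3 - 57*s^2 + 66*s + 24)
The step-3 result is T(s). Setting s = 0: T(0) = -4/24 = -1/6.

Answer: -1/6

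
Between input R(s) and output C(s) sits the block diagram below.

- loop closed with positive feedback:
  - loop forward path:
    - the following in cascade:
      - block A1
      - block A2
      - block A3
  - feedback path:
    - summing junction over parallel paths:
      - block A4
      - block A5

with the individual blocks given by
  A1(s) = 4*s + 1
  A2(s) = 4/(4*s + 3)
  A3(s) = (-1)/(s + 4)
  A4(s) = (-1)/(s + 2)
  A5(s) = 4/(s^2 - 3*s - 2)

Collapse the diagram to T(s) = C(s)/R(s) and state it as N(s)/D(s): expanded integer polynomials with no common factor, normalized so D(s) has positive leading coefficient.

(1) series reduction of A1, A2, A3; result (-16*s - 4)/(4*s^2 + 19*s + 12)
(2) sum the parallel branches A4, A5; result (-s^2 + 7*s + 10)/(s^3 - s^2 - 8*s - 4)
(3) close the feedback loop around (A1*A2*A3), (A4+A5) - this is the overall T(s), already in the required normalized form

Final answer: (-16*s^4 + 12*s^3 + 132*s^2 + 96*s + 16)/(4*s^5 + 15*s^4 - 55*s^3 - 72*s^2 + 16*s - 8)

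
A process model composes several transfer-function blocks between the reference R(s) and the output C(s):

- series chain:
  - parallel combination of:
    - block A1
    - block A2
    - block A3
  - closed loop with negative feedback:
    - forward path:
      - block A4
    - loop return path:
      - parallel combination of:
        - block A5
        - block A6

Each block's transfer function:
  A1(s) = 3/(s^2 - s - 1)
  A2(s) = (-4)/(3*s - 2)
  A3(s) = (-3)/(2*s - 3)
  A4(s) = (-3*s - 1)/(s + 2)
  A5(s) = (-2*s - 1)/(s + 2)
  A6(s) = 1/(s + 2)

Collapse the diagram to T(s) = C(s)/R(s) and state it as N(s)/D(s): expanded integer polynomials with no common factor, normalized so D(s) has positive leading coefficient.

1. add A1, A2, A3 (parallel) -> (-17*s^3 + 53*s^2 - 40*s)/(6*s^4 - 19*s^3 + 13*s^2 + 7*s - 6)
2. combine A5, A6 in parallel -> (-2*s)/(s + 2)
3. close the feedback loop around A4, (A5+A6) -> (-3*s^2 - 7*s - 2)/(7*s^2 + 6*s + 4)
4. multiply (A1+A2+A3), [A4/(1+A4*(A5+A6))] (series), which is the overall transfer function T(s) = C(s)/R(s) in lowest terms

Final answer: (51*s^5 - 40*s^4 - 217*s^3 + 174*s^2 + 80*s)/(42*s^6 - 97*s^5 + s^4 + 51*s^3 + 52*s^2 - 8*s - 24)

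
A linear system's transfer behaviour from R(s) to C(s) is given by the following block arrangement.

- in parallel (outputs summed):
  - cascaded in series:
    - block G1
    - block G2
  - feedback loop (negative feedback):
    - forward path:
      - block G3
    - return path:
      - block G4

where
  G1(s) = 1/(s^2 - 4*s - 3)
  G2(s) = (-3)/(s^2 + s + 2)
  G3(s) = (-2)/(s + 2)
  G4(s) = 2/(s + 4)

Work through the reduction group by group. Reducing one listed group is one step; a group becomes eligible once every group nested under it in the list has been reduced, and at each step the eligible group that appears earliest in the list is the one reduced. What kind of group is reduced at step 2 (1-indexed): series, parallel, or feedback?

The answer is feedback.

Reasoning:
[1] reduce the series chain G1, G2
[2] apply the feedback formula to G3, G4
[3] parallel reduction of (G1*G2), [G3/(1+G3*G4)]
At step 2 the group reduced is feedback.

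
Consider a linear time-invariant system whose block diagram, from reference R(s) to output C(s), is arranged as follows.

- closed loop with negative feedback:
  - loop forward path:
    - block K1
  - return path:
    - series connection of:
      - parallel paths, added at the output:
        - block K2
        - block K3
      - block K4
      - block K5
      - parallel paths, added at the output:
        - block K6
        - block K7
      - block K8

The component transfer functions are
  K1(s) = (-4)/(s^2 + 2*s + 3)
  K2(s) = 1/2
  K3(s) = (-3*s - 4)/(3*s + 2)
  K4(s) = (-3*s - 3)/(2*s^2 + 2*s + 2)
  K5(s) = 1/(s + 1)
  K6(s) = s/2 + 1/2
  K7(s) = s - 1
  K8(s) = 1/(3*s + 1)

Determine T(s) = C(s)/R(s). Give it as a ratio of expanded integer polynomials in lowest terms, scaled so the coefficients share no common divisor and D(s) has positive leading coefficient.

Answer: (-72*s^4 - 144*s^3 - 160*s^2 - 88*s - 16)/(18*s^6 + 72*s^5 + 166*s^4 + 210*s^3 + 141*s^2 + 29*s + 30)

Working:
Step 1. combine K2, K3 in parallel: (-3*s - 6)/(6*s + 4)
Step 2. sum the parallel branches K6, K7: 3*s/2 - 1/2
Step 3. multiply (K2+K3), K4, K5, (K6+K7), K8 (series): (27*s^2 + 45*s - 18)/(72*s^4 + 144*s^3 + 160*s^2 + 88*s + 16)
Step 4. apply the feedback formula to K1, ((K2+K3)*K4*K5*(K6+K7)*K8), giving the overall T(s)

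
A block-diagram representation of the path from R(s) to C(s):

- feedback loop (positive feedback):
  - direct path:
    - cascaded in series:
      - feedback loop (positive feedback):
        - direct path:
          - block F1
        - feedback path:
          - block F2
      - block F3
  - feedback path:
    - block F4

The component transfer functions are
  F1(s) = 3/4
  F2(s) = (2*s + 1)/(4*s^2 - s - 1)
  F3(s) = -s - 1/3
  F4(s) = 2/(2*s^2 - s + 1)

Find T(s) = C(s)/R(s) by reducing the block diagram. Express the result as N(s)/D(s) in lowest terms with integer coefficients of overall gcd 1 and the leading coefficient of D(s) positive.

First reduce the diagram to T(s).

Step 1 - close the feedback loop around F1, F2 = (12*s^2 - 3*s - 3)/(16*s^2 - 10*s - 7)
Step 2 - series reduction of [F1/(1-F1*F2)], F3 = (-12*s^3 - s^2 + 4*s + 1)/(16*s^2 - 10*s - 7)
Step 3 - collapse the loop (([F1/(1-F1*F2)]*F3) forward, F4 return); the result is T(s) itself (integer coefficients, no common factor, positive leading denominator coefficient)

Answer: (-24*s^5 + 10*s^4 - 3*s^3 - 3*s^2 + 3*s + 1)/(32*s^4 - 12*s^3 + 14*s^2 - 11*s - 9)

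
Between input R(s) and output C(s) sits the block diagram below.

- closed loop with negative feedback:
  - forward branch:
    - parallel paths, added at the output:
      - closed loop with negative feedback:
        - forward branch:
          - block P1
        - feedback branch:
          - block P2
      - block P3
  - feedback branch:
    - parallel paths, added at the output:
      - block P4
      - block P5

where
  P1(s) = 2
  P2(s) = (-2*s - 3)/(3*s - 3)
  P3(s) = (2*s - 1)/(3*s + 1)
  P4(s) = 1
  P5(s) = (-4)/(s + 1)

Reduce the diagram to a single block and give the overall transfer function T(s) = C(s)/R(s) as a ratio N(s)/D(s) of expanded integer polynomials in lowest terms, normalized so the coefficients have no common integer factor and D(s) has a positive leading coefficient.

Step 1 - reduce the feedback loop with forward P1 and return P2 = (6 - 6*s)/(s + 9)
Step 2 - add [P1/(1+P1*P2)], P3 (parallel) = (-16*s^2 + 29*s - 3)/(3*s^2 + 28*s + 9)
Step 3 - add P4, P5 (parallel) = (s - 3)/(s + 1)
Step 4 - close the feedback loop around ([P1/(1+P1*P2)]+P3), (P4+P5); the result is T(s) itself (integer coefficients, no common factor, positive leading denominator coefficient)

Final answer: (16*s^3 - 13*s^2 - 26*s + 3)/(13*s^3 - 108*s^2 + 53*s - 18)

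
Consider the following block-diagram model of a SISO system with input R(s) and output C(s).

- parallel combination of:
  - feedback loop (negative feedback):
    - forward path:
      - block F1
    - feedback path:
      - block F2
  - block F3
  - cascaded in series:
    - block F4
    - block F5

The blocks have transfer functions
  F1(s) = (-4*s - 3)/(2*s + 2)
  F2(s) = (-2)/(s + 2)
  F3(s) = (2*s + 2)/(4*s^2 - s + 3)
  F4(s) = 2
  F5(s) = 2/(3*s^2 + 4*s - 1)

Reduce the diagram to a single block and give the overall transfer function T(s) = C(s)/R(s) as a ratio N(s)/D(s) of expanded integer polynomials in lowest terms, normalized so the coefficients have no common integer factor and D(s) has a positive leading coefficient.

Answer: (-48*s^6 - 172*s^5 - 75*s^4 + 343*s^3 + 211*s^2 + 115*s + 118)/(24*s^6 + 194*s^5 + 304*s^4 + 170*s^3 + 186*s^2 + 88*s - 30)

Working:
Step 1 - apply the feedback formula to F1, F2, giving (-4*s^2 - 11*s - 6)/(2*s^2 + 14*s + 10)
Step 2 - reduce the series chain F4, F5, giving 4/(3*s^2 + 4*s - 1)
Step 3 - sum the parallel branches [F1/(1+F1*F2)], F3, (F4*F5), giving the overall T(s)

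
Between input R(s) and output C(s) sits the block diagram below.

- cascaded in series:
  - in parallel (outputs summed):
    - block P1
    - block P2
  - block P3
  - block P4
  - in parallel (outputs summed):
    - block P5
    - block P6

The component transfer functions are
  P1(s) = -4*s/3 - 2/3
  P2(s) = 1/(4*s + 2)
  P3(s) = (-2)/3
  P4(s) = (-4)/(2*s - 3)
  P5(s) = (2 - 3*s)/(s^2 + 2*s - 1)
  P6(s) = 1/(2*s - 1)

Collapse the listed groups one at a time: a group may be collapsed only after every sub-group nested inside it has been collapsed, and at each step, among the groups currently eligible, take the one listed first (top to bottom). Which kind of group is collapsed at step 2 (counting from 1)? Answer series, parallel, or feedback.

Step 1: reduce the parallel group P1, P2
Step 2: combine P5, P6 in parallel
Step 3: series reduction of (P1+P2), P3, P4, (P5+P6)
At step 2 the group reduced is parallel.

Answer: parallel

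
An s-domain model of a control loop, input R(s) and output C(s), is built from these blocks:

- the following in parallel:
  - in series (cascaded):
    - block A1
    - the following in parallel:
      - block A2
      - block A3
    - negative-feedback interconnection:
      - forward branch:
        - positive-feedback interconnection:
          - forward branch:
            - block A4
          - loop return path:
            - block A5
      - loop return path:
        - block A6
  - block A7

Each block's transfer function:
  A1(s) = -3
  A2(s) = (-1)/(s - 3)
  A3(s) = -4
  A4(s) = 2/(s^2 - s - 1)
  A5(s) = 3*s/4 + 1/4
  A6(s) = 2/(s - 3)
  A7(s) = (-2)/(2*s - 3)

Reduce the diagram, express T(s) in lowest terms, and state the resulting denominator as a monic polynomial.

Step 1. parallel reduction of A2, A3: (11 - 4*s)/(s - 3)
Step 2. feedback reduction of A4, A5: 4/(2*s^2 - 5*s - 3)
Step 3. collapse the loop ([A4/(1-A4*A5)] forward, A6 return): (4*s - 12)/(2*s^3 - 11*s^2 + 12*s + 17)
Step 4. multiply A1, (A2+A3), [[A4/(1-A4*A5)]/(1+[A4/(1-A4*A5)]*A6)] (series): (48*s - 132)/(2*s^3 - 11*s^2 + 12*s + 17)
Step 5. sum the parallel branches (A1*(A2+A3)*[[A4/(1-A4*A5)]/(1+[A4/(1-A4*A5)]*A6)]), A7: (-4*s^3 + 118*s^2 - 432*s + 362)/(4*s^4 - 28*s^3 + 57*s^2 - 2*s - 51)
The result of step 5 is T(s) in lowest terms. Its denominator has leading coefficient 4; dividing the denominator through by 4 makes it monic.

Hence the answer: s^4 - 7*s^3 + 57*s^2/4 - s/2 - 51/4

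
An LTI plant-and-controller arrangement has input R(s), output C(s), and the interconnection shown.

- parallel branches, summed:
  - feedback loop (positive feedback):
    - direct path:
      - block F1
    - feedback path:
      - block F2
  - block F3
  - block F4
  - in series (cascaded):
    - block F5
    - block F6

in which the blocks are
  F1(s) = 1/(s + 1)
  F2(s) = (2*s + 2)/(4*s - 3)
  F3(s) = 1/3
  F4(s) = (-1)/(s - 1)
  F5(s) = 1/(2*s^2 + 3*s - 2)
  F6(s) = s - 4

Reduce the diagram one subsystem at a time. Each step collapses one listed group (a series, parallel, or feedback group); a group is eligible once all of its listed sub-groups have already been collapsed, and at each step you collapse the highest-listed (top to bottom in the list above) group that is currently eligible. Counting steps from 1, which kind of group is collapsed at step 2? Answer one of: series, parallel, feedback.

(1) collapse the loop (F1 forward, F2 return)
(2) multiply F5, F6 (series)
(3) sum the parallel branches [F1/(1-F1*F2)], F3, F4, (F5*F6)
Step 2 collapses a series group.

Final answer: series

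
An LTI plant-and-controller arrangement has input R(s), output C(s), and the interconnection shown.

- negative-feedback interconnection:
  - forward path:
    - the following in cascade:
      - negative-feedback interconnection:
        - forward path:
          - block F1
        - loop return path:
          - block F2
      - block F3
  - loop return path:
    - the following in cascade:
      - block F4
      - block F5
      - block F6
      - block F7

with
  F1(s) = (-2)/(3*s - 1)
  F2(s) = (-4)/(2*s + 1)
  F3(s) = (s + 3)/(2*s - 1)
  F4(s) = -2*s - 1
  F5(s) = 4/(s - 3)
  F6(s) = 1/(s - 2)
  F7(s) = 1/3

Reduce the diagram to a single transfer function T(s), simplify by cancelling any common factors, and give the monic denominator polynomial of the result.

Answer: s^5 - 16*s^4/3 + 347*s^3/36 - 40*s^2/9 + 443*s/36 - 17/6

Working:
[1] close the feedback loop around F1, F2 gives (-4*s - 2)/(6*s^2 + s + 7)
[2] multiply [F1/(1+F1*F2)], F3 (series) gives (-4*s^2 - 14*s - 6)/(12*s^3 - 4*s^2 + 13*s - 7)
[3] cascade F4, F5, F6, F7 gives (-8*s - 4)/(3*s^2 - 15*s + 18)
[4] reduce the feedback loop with forward ([F1/(1+F1*F2)]*F3) and return (F4*F5*F6*F7) gives (-12*s^4 + 18*s^3 + 120*s^2 - 162*s - 108)/(36*s^5 - 192*s^4 + 347*s^3 - 160*s^2 + 443*s - 102)
T(s) is the step-4 result (common factors already cancelled). Leading coefficient of the denominator: 36. Divide through by 36 for the monic polynomial.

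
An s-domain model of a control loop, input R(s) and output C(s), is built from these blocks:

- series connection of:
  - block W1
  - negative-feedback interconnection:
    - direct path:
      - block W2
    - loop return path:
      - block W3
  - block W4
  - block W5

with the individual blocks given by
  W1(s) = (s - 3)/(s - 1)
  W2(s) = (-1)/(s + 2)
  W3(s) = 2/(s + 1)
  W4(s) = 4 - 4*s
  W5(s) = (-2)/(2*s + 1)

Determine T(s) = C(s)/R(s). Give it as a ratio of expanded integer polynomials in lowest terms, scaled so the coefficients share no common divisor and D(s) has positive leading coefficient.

[1] collapse the loop (W2 forward, W3 return): (-s - 1)/(s^2 + 3*s)
[2] multiply W1, [W2/(1+W2*W3)], W4, W5 (series): this yields T(s), and no further normalization is needed

Answer: (-8*s^2 + 16*s + 24)/(2*s^3 + 7*s^2 + 3*s)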